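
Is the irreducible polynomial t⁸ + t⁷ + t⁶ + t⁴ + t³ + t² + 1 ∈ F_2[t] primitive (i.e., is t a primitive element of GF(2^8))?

Write f(t) = t⁸ + t⁷ + t⁶ + t⁴ + t³ + t² + 1.
|GF(2^8)^×| = 2^8 − 1 = 255. Prime factorization: 255 = 3·5·17.
f is primitive ⇔ t has order 255 in GF(2)[t]/(f), i.e. t^(255/q) ≠ 1 for each prime q | 255.
t^(85) mod f = 1
t^(51) mod f = t⁶ + t³.
t^(15) mod f = t⁷ + t⁶ + t⁴ + t³ + t² + t.
Since t^(85) = 1, the order of t divides 85 < 255; not primitive.

No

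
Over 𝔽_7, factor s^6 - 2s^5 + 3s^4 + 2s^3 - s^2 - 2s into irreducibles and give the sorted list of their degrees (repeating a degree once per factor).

1, 1, 1, 3

Write h(s) = s^6 - 2s^5 + 3s^4 + 2s^3 - s^2 - 2s.
Linear factors from roots: (s), (s - 2), (s - 3).
Complete factorization: h(s) = (s)·(s - 3)·(s - 2)·(s^3 + 3s^2 - 2s + 2).
Factor degrees with multiplicity: 1 + 1 + 1 + 3 = 6.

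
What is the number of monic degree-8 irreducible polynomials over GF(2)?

30

Gauss's count: N_{2}(8) = (1/8) Σ_{d|8} μ(8/d)·2^d.
Divisors of 8: 1, 2, 4, 8; μ(8/d) for each: 0, 0, -1, 1.
Σ = − 2^4 + 2^8 = 240.
N = 240/8 = 30.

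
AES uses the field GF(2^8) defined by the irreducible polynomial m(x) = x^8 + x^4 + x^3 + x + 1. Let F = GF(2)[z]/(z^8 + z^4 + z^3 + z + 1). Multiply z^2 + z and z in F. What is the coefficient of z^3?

Multiply in GF(2)[z]: (z^2 + z)·(z) = z^3 + z^2.
Reduced: z^3 + z^2.

1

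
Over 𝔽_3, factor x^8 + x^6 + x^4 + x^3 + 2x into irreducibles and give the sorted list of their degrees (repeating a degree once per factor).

Write g(x) = x^8 + x^6 + x^4 + x^3 + 2x.
Roots in 𝔽_3: g(0) = 0 → root; g(1) = 0 → root; g(2) = 0 → root.
Linear factors from roots: (x), (x + 2), (x + 1).
Complete factorization: g(x) = (x)·(x + 1)·(x + 2)·(x^2 + 2x + 2)·(x^3 + x^2 + x + 2).
Factor degrees with multiplicity: 1 + 1 + 1 + 2 + 3 = 8.

1, 1, 1, 2, 3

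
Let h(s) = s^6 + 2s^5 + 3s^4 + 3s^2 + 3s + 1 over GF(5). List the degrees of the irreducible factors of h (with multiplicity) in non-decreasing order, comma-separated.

1, 1, 2, 2

Roots in GF(5): h(0) = 1; h(1) = 3; h(2) = 0 → root; h(3) = 0 → root; h(4) = 3.
Linear factors from roots: (s + 3), (s + 2).
Complete factorization: h(s) = (s + 2)·(s + 3)·(s^2 + 3s + 3)·(s^2 + 4s + 2).
Factor degrees with multiplicity: 1 + 1 + 2 + 2 = 6.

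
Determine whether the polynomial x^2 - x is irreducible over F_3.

Write g(x) = x^2 - x.
Check for roots in F_3: g(0) = 0 → root; g(1) = 0 → root; g(2) = 2.
g(0) = 0, so (x) divides g(x); g is reducible.

No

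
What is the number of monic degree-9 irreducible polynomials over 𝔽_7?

The number of monic irreducibles of degree 9 over GF(7) is (1/9)·Σ_{d∣9} μ(9/d) 7^d.
Divisors of 9: 1, 3, 9; μ(9/d) for each: 0, -1, 1.
Σ = − 7^3 + 7^9 = 40353264.
N = 40353264/9 = 4483696.

4483696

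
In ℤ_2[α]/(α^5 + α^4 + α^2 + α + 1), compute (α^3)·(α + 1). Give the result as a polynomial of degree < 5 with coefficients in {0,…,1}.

α^4 + α^3

Multiply in ℤ_2[α]: (α^3)·(α + 1) = α^4 + α^3.
Reduced: α^4 + α^3.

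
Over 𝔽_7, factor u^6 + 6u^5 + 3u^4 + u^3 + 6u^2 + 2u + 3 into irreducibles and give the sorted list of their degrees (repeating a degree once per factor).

1, 1, 1, 1, 2

Write h(u) = u^6 + 6u^5 + 3u^4 + u^3 + 6u^2 + 2u + 3.
Linear factors from roots: (u + 5), (u + 4), (u + 3).
Complete factorization: h(u) = (u + 3)·(u + 5)·(u + 4)^2·(u^2 + 4u + 5).
Factor degrees with multiplicity: 1 + 1 + 1 + 1 + 2 = 6.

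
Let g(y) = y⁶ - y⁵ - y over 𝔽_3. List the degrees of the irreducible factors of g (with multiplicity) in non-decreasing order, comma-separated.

1, 1, 1, 3

Roots in 𝔽_3: g(0) = 0 → root; g(1) = 2; g(2) = 0 → root.
Linear factors from roots: (y), (y + 1).
Complete factorization: g(y) = (y)·(y + 1)^2·(y³ - y - 1).
Factor degrees with multiplicity: 1 + 1 + 1 + 3 = 6.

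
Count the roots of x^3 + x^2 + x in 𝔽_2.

1

Write f(x) = x^3 + x^2 + x.
Evaluate at each of the 2 elements of 𝔽_2:
f(0) = 0 → root; f(1) = 1.
Roots: {0}.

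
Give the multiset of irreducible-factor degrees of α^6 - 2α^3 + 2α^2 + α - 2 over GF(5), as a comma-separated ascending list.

1, 1, 2, 2

Write f(α) = α^6 - 2α^3 + 2α^2 + α - 2.
Roots in GF(5): f(0) = 3; f(1) = 0 → root; f(2) = 1; f(3) = 4; f(4) = 2.
Linear factors from roots: (α - 1).
Complete factorization: f(α) = (α - 1)^2·(α^2 - 2α - 1)·(α^2 - α + 2).
Factor degrees with multiplicity: 1 + 1 + 2 + 2 = 6.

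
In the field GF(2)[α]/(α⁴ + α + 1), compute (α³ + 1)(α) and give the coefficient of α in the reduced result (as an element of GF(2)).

Multiply in GF(2)[α]: (α³ + 1)·(α) = α⁴ + α.
Reduce using α⁴ ≡ α + 1 (mod α⁴ + α + 1).
Reduced: 1.

0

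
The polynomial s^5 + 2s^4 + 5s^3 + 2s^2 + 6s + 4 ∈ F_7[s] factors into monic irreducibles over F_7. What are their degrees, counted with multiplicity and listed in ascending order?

5

Write g(s) = s^5 + 2s^4 + 5s^3 + 2s^2 + 6s + 4.
Complete factorization: g(s) = (s^5 + 2s^4 + 5s^3 + 2s^2 + 6s + 4).
Factor degrees with multiplicity: 5 = 5.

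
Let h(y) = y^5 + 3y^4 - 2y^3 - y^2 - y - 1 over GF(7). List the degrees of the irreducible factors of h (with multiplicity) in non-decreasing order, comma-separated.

5

Complete factorization: h(y) = (y^5 + 3y^4 - 2y^3 - y^2 - y - 1).
Factor degrees with multiplicity: 5 = 5.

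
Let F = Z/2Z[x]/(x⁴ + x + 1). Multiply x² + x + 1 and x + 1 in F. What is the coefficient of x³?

1

Multiply in Z/2Z[x]: (x² + x + 1)·(x + 1) = x³ + 1.
Reduced: x³ + 1.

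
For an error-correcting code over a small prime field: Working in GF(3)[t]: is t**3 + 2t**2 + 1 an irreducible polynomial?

Write h(t) = t**3 + 2t**2 + 1.
Check for roots in GF(3): h(0) = 1; h(1) = 1; h(2) = 2.
No roots. A degree-3 polynomial over a field with no linear factor is irreducible.

Yes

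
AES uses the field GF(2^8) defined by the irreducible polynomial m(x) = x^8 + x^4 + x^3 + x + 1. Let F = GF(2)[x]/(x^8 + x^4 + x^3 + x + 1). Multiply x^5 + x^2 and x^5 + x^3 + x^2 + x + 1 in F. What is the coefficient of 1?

Multiply in GF(2)[x]: (x^5 + x^2)·(x^5 + x^3 + x^2 + x + 1) = x^10 + x^8 + x^6 + x^4 + x^3 + x^2.
Reduce using x^8 ≡ x^4 + x^3 + x + 1 (mod x^8 + x^4 + x^3 + x + 1).
Reduced: x^5 + x^3 + x + 1.

1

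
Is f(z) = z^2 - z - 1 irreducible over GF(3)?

Check for roots in GF(3): f(0) = 2; f(1) = 2; f(2) = 1.
No roots. A degree-2 polynomial over a field with no linear factor is irreducible.

Yes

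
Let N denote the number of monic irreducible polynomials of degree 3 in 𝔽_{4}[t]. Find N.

The number of monic irreducibles of degree 3 over GF(4) is (1/3)·Σ_{d∣3} μ(3/d) 4^d.
Divisors of 3: 1, 3; μ(3/d) for each: -1, 1.
Σ = − 4^1 + 4^3 = 60.
N = 60/3 = 20.

20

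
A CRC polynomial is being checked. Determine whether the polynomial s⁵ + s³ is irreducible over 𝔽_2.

No

Write g(s) = s⁵ + s³.
Check for roots in 𝔽_2: g(0) = 0 → root; g(1) = 0 → root.
g(0) = 0, so (s) divides g(s); g is reducible.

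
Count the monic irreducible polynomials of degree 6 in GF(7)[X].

19544

Gauss's count: N_{7}(6) = (1/6) Σ_{d|6} μ(6/d)·7^d.
Divisors of 6: 1, 2, 3, 6; μ(6/d) for each: 1, -1, -1, 1.
Σ = 7^1 − 7^2 − 7^3 + 7^6 = 117264.
N = 117264/6 = 19544.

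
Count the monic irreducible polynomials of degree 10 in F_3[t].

5880

By the necklace-counting formula, N_3(10) = (1/10) Σ_{d|10} μ(10/d)·3^d.
Divisors of 10: 1, 2, 5, 10; μ(10/d) for each: 1, -1, -1, 1.
Σ = 3^1 − 3^2 − 3^5 + 3^10 = 58800.
N = 58800/10 = 5880.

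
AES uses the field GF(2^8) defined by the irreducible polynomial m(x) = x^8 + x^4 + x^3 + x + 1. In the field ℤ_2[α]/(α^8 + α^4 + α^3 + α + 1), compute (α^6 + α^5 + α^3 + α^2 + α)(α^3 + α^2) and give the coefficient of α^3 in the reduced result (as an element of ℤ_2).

Multiply in ℤ_2[α]: (α^6 + α^5 + α^3 + α^2 + α)·(α^3 + α^2) = α^9 + α^7 + α^6 + α^3.
Reduce using α^8 ≡ α^4 + α^3 + α + 1 (mod α^8 + α^4 + α^3 + α + 1).
Reduced: α^7 + α^6 + α^5 + α^4 + α^3 + α^2 + α.

1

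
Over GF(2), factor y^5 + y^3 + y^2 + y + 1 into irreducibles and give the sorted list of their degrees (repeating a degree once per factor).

5

Write f(y) = y^5 + y^3 + y^2 + y + 1.
Roots in GF(2): f(0) = 1; f(1) = 1.
Complete factorization: f(y) = (y^5 + y^3 + y^2 + y + 1).
Factor degrees with multiplicity: 5 = 5.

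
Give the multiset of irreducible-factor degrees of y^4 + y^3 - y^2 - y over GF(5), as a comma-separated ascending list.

1, 1, 1, 1

Write h(y) = y^4 + y^3 - y^2 - y.
Roots in GF(5): h(0) = 0 → root; h(1) = 0 → root; h(2) = 3; h(3) = 1; h(4) = 0 → root.
Linear factors from roots: (y), (y - 1), (y + 1).
Complete factorization: h(y) = (y)·(y - 1)·(y + 1)^2.
Factor degrees with multiplicity: 1 + 1 + 1 + 1 = 4.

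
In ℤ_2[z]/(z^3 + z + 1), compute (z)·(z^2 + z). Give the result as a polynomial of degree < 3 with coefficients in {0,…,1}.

Multiply in ℤ_2[z]: (z)·(z^2 + z) = z^3 + z^2.
Reduce using z^3 ≡ z + 1 (mod z^3 + z + 1).
Reduced: z^2 + z + 1.

z^2 + z + 1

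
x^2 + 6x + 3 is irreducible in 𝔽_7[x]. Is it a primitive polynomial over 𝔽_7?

Yes

Write f(x) = x^2 + 6x + 3.
|GF(7^2)^×| = 7^2 − 1 = 48. Prime factorization: 48 = 2^4·3.
f is primitive ⇔ x has order 48 in GF(7)[x]/(f), i.e. x^(48/q) ≠ 1 for each prime q | 48.
x^(24) mod f = 6.
x^(16) mod f = 2.
None equal 1, so x has full order 48; f is primitive.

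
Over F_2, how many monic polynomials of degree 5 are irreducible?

By the necklace-counting formula, N_2(5) = (1/5) Σ_{d|5} μ(5/d)·2^d.
Divisors of 5: 1, 5; μ(5/d) for each: -1, 1.
Σ = − 2^1 + 2^5 = 30.
N = 30/5 = 6.

6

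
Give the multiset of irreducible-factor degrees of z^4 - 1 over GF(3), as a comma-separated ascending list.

Write h(z) = z^4 - 1.
Roots in GF(3): h(0) = 2; h(1) = 0 → root; h(2) = 0 → root.
Linear factors from roots: (z - 1), (z + 1).
Complete factorization: h(z) = (z + 1)·(z - 1)·(z^2 + 1).
Factor degrees with multiplicity: 1 + 1 + 2 = 4.

1, 1, 2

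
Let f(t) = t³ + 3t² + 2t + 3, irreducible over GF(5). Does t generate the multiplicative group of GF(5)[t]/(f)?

Yes

|GF(5^3)^×| = 5^3 − 1 = 124. Prime factorization: 124 = 2^2·31.
f is primitive ⇔ t has order 124 in GF(5)[t]/(f), i.e. t^(124/q) ≠ 1 for each prime q | 124.
t^(62) mod f = 4.
t^(4) mod f = 2t² + 3t + 4.
None equal 1, so t has full order 124; f is primitive.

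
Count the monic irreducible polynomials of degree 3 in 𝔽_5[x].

40

x^(5^3) − x is the product of all monic irreducibles of degree dividing 3; Möbius inversion gives N = (1/3) Σ μ(3/d)·5^d.
Divisors of 3: 1, 3; μ(3/d) for each: -1, 1.
Σ = − 5^1 + 5^3 = 120.
N = 120/3 = 40.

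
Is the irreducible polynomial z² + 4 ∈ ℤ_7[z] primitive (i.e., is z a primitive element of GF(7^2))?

No

Write f(z) = z² + 4.
|GF(7^2)^×| = 7^2 − 1 = 48. Prime factorization: 48 = 2^4·3.
f is primitive ⇔ z has order 48 in GF(7)[z]/(f), i.e. z^(48/q) ≠ 1 for each prime q | 48.
z^(24) mod f = 1
z^(16) mod f = 2.
Since z^(24) = 1, the order of z divides 24 < 48; not primitive.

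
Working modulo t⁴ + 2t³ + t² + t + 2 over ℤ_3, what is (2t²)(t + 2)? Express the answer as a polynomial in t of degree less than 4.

Multiply in ℤ_3[t]: (2t²)·(t + 2) = 2t³ + t².
Reduced: 2t³ + t².

2t^3 + t^2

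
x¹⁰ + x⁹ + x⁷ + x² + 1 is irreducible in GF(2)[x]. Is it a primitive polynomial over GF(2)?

Write f(x) = x¹⁰ + x⁹ + x⁷ + x² + 1.
|GF(2^10)^×| = 2^10 − 1 = 1023. Prime factorization: 1023 = 3·11·31.
f is primitive ⇔ x has order 1023 in GF(2)[x]/(f), i.e. x^(1023/q) ≠ 1 for each prime q | 1023.
x^(341) mod f = x⁸ + x⁵.
x^(93) mod f = 1
x^(33) mod f = x⁹ + 1.
Since x^(93) = 1, the order of x divides 93 < 1023; not primitive.

No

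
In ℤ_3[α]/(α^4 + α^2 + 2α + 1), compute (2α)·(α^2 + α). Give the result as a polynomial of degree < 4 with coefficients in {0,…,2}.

2α^3 + 2α^2

Multiply in ℤ_3[α]: (2α)·(α^2 + α) = 2α^3 + 2α^2.
Reduced: 2α^3 + 2α^2.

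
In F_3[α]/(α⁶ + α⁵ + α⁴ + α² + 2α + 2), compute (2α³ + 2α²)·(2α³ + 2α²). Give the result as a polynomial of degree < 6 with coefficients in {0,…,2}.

Multiply in F_3[α]: (2α³ + 2α²)·(2α³ + 2α²) = α⁶ + 2α⁵ + α⁴.
Reduce using α⁶ ≡ 2α⁵ + 2α⁴ + 2α² + α + 1 (mod α⁶ + α⁵ + α⁴ + α² + 2α + 2).
Reduced: α⁵ + 2α² + α + 1.

α^5 + 2α^2 + α + 1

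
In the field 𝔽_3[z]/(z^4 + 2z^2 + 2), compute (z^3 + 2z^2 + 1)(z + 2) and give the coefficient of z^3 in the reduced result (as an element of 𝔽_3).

Multiply in 𝔽_3[z]: (z^3 + 2z^2 + 1)·(z + 2) = z^4 + z^3 + z^2 + z + 2.
Reduce using z^4 ≡ z^2 + 1 (mod z^4 + 2z^2 + 2).
Reduced: z^3 + 2z^2 + z.

1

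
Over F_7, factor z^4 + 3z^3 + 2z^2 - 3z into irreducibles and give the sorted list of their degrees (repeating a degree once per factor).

Write h(z) = z^4 + 3z^3 + 2z^2 - 3z.
Linear factors from roots: (z), (z - 2).
Complete factorization: h(z) = (z)·(z - 2)·(z^2 - 2z - 2).
Factor degrees with multiplicity: 1 + 1 + 2 = 4.

1, 1, 2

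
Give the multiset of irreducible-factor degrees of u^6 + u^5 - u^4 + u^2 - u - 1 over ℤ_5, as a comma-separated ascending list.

Write h(u) = u^6 + u^5 - u^4 + u^2 - u - 1.
Roots in ℤ_5: h(0) = 4; h(1) = 0 → root; h(2) = 1; h(3) = 1; h(4) = 0 → root.
Linear factors from roots: (u - 1), (u + 1).
Complete factorization: h(u) = (u - 1)·(u + 1)^3·(u^2 - u + 1).
Factor degrees with multiplicity: 1 + 1 + 1 + 1 + 2 = 6.

1, 1, 1, 1, 2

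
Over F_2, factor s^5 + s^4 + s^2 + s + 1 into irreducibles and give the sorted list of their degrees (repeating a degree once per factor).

5

Write f(s) = s^5 + s^4 + s^2 + s + 1.
Roots in F_2: f(0) = 1; f(1) = 1.
Complete factorization: f(s) = (s^5 + s^4 + s^2 + s + 1).
Factor degrees with multiplicity: 5 = 5.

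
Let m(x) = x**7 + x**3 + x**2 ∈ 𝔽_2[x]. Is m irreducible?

Check for roots in 𝔽_2: m(0) = 0 → root; m(1) = 1.
m(0) = 0, so (x) divides m(x); m is reducible.

No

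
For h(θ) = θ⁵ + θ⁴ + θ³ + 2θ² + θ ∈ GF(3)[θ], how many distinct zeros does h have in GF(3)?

Evaluate at each of the 3 elements of GF(3):
h(0) = 0 → root; h(1) = 0 → root; h(2) = 0 → root.
Roots: {0, 1, 2}.

3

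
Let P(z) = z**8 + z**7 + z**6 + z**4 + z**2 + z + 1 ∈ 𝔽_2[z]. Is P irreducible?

Check for roots in 𝔽_2: P(0) = 1; P(1) = 1.
No roots, so no linear factors.
Monic irreducibles of degree 2 over GF(2): z**2 + z + 1.
None of them divide P (all give nonzero remainder).
Monic irreducibles of degree 3 over GF(2): z**3 + z + 1, z**3 + z**2 + 1.
None of them divide P (all give nonzero remainder).
Monic irreducibles of degree 4 over GF(2): z**4 + z + 1, z**4 + z**3 + 1, z**4 + z**3 + z**2 + z + 1.
None of them divide P (all give nonzero remainder).
No irreducible factor of degree ≤ 4 exists, so P is irreducible over GF(2).

Yes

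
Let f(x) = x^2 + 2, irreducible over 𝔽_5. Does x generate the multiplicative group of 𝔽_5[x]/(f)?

No

|GF(5^2)^×| = 5^2 − 1 = 24. Prime factorization: 24 = 2^3·3.
f is primitive ⇔ x has order 24 in GF(5)[x]/(f), i.e. x^(24/q) ≠ 1 for each prime q | 24.
x^(12) mod f = 4.
x^(8) mod f = 1
Since x^(8) = 1, the order of x divides 8 < 24; not primitive.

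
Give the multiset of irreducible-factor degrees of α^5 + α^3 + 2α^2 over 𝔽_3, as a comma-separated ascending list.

Write h(α) = α^5 + α^3 + 2α^2.
Roots in 𝔽_3: h(0) = 0 → root; h(1) = 1; h(2) = 0 → root.
Linear factors from roots: (α), (α + 1).
Complete factorization: h(α) = (α + 1)·(α)^2·(α^2 + 2α + 2).
Factor degrees with multiplicity: 1 + 1 + 1 + 2 = 5.

1, 1, 1, 2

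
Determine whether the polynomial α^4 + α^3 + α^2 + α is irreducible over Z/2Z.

Write m(α) = α^4 + α^3 + α^2 + α.
Check for roots in Z/2Z: m(0) = 0 → root; m(1) = 0 → root.
m(0) = 0, so (α) divides m(α); m is reducible.

No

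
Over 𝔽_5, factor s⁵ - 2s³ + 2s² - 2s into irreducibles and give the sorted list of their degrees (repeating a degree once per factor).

Write g(s) = s⁵ - 2s³ + 2s² - 2s.
Roots in 𝔽_5: g(0) = 0 → root; g(1) = 4; g(2) = 0 → root; g(3) = 1; g(4) = 0 → root.
Linear factors from roots: (s), (s - 2), (s + 1).
Complete factorization: g(s) = (s)·(s + 1)·(s - 2)·(s² + s + 1).
Factor degrees with multiplicity: 1 + 1 + 1 + 2 = 5.

1, 1, 1, 2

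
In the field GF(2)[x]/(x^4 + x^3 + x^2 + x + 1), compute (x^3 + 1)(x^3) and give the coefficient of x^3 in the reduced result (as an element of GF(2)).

1

Multiply in GF(2)[x]: (x^3 + 1)·(x^3) = x^6 + x^3.
Reduce using x^4 ≡ x^3 + x^2 + x + 1 (mod x^4 + x^3 + x^2 + x + 1).
Reduced: x^3 + x.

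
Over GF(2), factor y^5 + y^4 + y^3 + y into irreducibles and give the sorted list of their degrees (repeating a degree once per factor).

1, 1, 3

Write h(y) = y^5 + y^4 + y^3 + y.
Roots in GF(2): h(0) = 0 → root; h(1) = 0 → root.
Linear factors from roots: (y), (y + 1).
Complete factorization: h(y) = (y)·(y + 1)·(y^3 + y + 1).
Factor degrees with multiplicity: 1 + 1 + 3 = 5.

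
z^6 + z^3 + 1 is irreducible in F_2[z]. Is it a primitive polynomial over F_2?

No

Write f(z) = z^6 + z^3 + 1.
|GF(2^6)^×| = 2^6 − 1 = 63. Prime factorization: 63 = 3^2·7.
f is primitive ⇔ z has order 63 in GF(2)[z]/(f), i.e. z^(63/q) ≠ 1 for each prime q | 63.
z^(21) mod f = z^3.
z^(9) mod f = 1
Since z^(9) = 1, the order of z divides 9 < 63; not primitive.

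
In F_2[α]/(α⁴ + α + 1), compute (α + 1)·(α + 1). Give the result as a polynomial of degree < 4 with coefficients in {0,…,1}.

Multiply in F_2[α]: (α + 1)·(α + 1) = α² + 1.
Reduced: α² + 1.

α^2 + 1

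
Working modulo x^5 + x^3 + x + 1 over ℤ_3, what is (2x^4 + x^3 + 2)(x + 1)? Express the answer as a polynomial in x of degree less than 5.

Multiply in ℤ_3[x]: (2x^4 + x^3 + 2)·(x + 1) = 2x^5 + x^3 + 2x + 2.
Reduce using x^5 ≡ 2x^3 + 2x + 2 (mod x^5 + x^3 + x + 1).
Reduced: 2x^3.

2x^3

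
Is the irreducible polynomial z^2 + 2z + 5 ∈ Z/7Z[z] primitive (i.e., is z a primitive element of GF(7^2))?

Yes

Write f(z) = z^2 + 2z + 5.
|GF(7^2)^×| = 7^2 − 1 = 48. Prime factorization: 48 = 2^4·3.
f is primitive ⇔ z has order 48 in GF(7)[z]/(f), i.e. z^(48/q) ≠ 1 for each prime q | 48.
z^(24) mod f = 6.
z^(16) mod f = 4.
None equal 1, so z has full order 48; f is primitive.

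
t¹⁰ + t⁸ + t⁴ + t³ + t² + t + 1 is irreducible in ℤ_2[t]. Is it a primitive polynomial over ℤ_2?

No

Write f(t) = t¹⁰ + t⁸ + t⁴ + t³ + t² + t + 1.
|GF(2^10)^×| = 2^10 − 1 = 1023. Prime factorization: 1023 = 3·11·31.
f is primitive ⇔ t has order 1023 in GF(2)[t]/(f), i.e. t^(1023/q) ≠ 1 for each prime q | 1023.
t^(341) mod f = 1
t^(93) mod f = t⁹ + t⁸ + t⁷ + t⁶ + t⁵.
t^(33) mod f = t⁸ + t⁶ + t⁵ + t² + 1.
Since t^(341) = 1, the order of t divides 341 < 1023; not primitive.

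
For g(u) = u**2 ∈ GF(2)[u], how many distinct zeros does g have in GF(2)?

1

Evaluate at each of the 2 elements of GF(2):
g(0) = 0 → root; g(1) = 1.
Roots: {0}.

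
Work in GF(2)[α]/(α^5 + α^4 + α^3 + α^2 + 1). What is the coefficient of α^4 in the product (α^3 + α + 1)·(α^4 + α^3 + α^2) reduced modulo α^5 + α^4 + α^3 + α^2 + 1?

0

Multiply in GF(2)[α]: (α^3 + α + 1)·(α^4 + α^3 + α^2) = α^7 + α^6 + α^2.
Reduce using α^5 ≡ α^4 + α^3 + α^2 + 1 (mod α^5 + α^4 + α^3 + α^2 + 1).
Reduced: α^3 + α^2 + 1.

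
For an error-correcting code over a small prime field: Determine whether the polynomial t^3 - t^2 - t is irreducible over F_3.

Write h(t) = t^3 - t^2 - t.
Check for roots in F_3: h(0) = 0 → root; h(1) = 2; h(2) = 2.
h(0) = 0, so (t) divides h(t); h is reducible.

No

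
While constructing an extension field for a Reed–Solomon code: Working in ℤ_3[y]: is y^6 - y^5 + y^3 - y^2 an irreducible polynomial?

Write P(y) = y^6 - y^5 + y^3 - y^2.
Check for roots in ℤ_3: P(0) = 0 → root; P(1) = 0 → root; P(2) = 0 → root.
P(0) = 0, so (y) divides P(y); P is reducible.

No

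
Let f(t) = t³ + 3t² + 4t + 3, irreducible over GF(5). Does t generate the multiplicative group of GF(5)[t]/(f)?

|GF(5^3)^×| = 5^3 − 1 = 124. Prime factorization: 124 = 2^2·31.
f is primitive ⇔ t has order 124 in GF(5)[t]/(f), i.e. t^(124/q) ≠ 1 for each prime q | 124.
t^(62) mod f = 4.
t^(4) mod f = 4t + 4.
None equal 1, so t has full order 124; f is primitive.

Yes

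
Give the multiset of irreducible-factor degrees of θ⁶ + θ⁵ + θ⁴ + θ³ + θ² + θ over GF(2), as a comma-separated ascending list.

Write h(θ) = θ⁶ + θ⁵ + θ⁴ + θ³ + θ² + θ.
Roots in GF(2): h(0) = 0 → root; h(1) = 0 → root.
Linear factors from roots: (θ), (θ + 1).
Complete factorization: h(θ) = (θ)·(θ + 1)·(θ² + θ + 1)^2.
Factor degrees with multiplicity: 1 + 1 + 2 + 2 = 6.

1, 1, 2, 2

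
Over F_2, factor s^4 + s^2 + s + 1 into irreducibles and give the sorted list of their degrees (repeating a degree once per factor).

1, 3

Write g(s) = s^4 + s^2 + s + 1.
Roots in F_2: g(0) = 1; g(1) = 0 → root.
Linear factors from roots: (s + 1).
Complete factorization: g(s) = (s + 1)·(s^3 + s^2 + 1).
Factor degrees with multiplicity: 1 + 3 = 4.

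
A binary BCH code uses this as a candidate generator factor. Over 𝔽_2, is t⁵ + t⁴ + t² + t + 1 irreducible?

Yes

Write g(t) = t⁵ + t⁴ + t² + t + 1.
Check for roots in 𝔽_2: g(0) = 1; g(1) = 1.
No roots, so no linear factors.
Monic irreducibles of degree 2 over GF(2): t² + t + 1.
None of them divide g (all give nonzero remainder).
No irreducible factor of degree ≤ 2 exists, so g is irreducible over GF(2).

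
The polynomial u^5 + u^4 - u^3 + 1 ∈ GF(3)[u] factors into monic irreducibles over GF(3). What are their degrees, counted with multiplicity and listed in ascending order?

5

Write f(u) = u^5 + u^4 - u^3 + 1.
Roots in GF(3): f(0) = 1; f(1) = 2; f(2) = 2.
Complete factorization: f(u) = (u^5 + u^4 - u^3 + 1).
Factor degrees with multiplicity: 5 = 5.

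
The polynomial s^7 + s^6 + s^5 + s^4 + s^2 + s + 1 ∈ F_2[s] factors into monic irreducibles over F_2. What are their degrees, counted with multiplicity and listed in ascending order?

7

Write f(s) = s^7 + s^6 + s^5 + s^4 + s^2 + s + 1.
Roots in F_2: f(0) = 1; f(1) = 1.
Complete factorization: f(s) = (s^7 + s^6 + s^5 + s^4 + s^2 + s + 1).
Factor degrees with multiplicity: 7 = 7.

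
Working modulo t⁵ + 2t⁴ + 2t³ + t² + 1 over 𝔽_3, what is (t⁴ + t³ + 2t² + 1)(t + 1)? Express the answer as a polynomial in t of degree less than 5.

Multiply in 𝔽_3[t]: (t⁴ + t³ + 2t² + 1)·(t + 1) = t⁵ + 2t⁴ + 2t² + t + 1.
Reduce using t⁵ ≡ t⁴ + t³ + 2t² + 2 (mod t⁵ + 2t⁴ + 2t³ + t² + 1).
Reduced: t³ + t² + t.

t^3 + t^2 + t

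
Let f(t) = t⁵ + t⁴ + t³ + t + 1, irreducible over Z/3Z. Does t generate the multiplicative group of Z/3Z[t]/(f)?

|GF(3^5)^×| = 3^5 − 1 = 242. Prime factorization: 242 = 2·11^2.
f is primitive ⇔ t has order 242 in GF(3)[t]/(f), i.e. t^(242/q) ≠ 1 for each prime q | 242.
t^(121) mod f = 2.
t^(22) mod f = t⁴ + 2t³ + t² + 1.
None equal 1, so t has full order 242; f is primitive.

Yes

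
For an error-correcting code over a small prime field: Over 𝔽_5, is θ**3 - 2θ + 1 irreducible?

No

Write P(θ) = θ**3 - 2θ + 1.
Check for roots in 𝔽_5: P(0) = 1; P(1) = 0 → root; P(2) = 0 → root; P(3) = 2; P(4) = 2.
P(1) = 0, so (θ − 1) divides P(θ); P is reducible.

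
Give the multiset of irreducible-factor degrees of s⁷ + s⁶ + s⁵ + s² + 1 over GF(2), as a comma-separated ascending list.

Write f(s) = s⁷ + s⁶ + s⁵ + s² + 1.
Roots in GF(2): f(0) = 1; f(1) = 1.
Complete factorization: f(s) = (s⁷ + s⁶ + s⁵ + s² + 1).
Factor degrees with multiplicity: 7 = 7.

7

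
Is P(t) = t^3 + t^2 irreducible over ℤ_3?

Check for roots in ℤ_3: P(0) = 0 → root; P(1) = 2; P(2) = 0 → root.
P(0) = 0, so (t) divides P(t); P is reducible.

No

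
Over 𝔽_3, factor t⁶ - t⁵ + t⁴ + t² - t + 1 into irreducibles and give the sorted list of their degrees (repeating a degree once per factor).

1, 1, 2, 2

Write g(t) = t⁶ - t⁵ + t⁴ + t² - t + 1.
Roots in 𝔽_3: g(0) = 1; g(1) = 2; g(2) = 0 → root.
Linear factors from roots: (t + 1).
Complete factorization: g(t) = (t + 1)^2·(t² + t - 1)·(t² - t - 1).
Factor degrees with multiplicity: 1 + 1 + 2 + 2 = 6.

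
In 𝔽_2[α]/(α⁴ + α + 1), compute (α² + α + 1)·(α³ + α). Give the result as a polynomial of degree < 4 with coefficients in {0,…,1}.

α + 1

Multiply in 𝔽_2[α]: (α² + α + 1)·(α³ + α) = α⁵ + α⁴ + α² + α.
Reduce using α⁴ ≡ α + 1 (mod α⁴ + α + 1).
Reduced: α + 1.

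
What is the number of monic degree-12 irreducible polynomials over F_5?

20343700

The number of monic irreducibles of degree 12 over GF(5) is (1/12)·Σ_{d∣12} μ(12/d) 5^d.
Divisors of 12: 1, 2, 3, 4, 6, 12; μ(12/d) for each: 0, 1, 0, -1, -1, 1.
Σ = 5^2 − 5^4 − 5^6 + 5^12 = 244124400.
N = 244124400/12 = 20343700.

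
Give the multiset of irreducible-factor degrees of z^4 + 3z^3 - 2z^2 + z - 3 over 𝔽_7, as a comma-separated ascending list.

1, 1, 2

Write g(z) = z^4 + 3z^3 - 2z^2 + z - 3.
Linear factors from roots: (z - 1), (z + 2).
Complete factorization: g(z) = (z + 2)·(z - 1)·(z^2 + 2z - 2).
Factor degrees with multiplicity: 1 + 1 + 2 = 4.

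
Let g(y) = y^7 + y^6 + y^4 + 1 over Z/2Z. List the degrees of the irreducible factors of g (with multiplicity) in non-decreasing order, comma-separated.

1, 2, 4

Roots in Z/2Z: g(0) = 1; g(1) = 0 → root.
Linear factors from roots: (y + 1).
Complete factorization: g(y) = (y + 1)·(y^2 + y + 1)·(y^4 + y^3 + 1).
Factor degrees with multiplicity: 1 + 2 + 4 = 7.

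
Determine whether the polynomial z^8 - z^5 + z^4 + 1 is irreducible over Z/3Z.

Write h(z) = z^8 - z^5 + z^4 + 1.
Check for roots in Z/3Z: h(0) = 1; h(1) = 2; h(2) = 1.
No roots, so no linear factors.
Monic irreducibles of degree 2 over GF(3): z^2 + 1, z^2 + z - 1, z^2 - z - 1.
None of them divide h (all give nonzero remainder).
Degree-3 irreducible divisors: test the 8 monic irreducibles of degree 3 over GF(3).
None of them divide h (all give nonzero remainder).
Degree-4 irreducible divisors: test the 18 monic irreducibles of degree 4 over GF(3).
None of them divide h (all give nonzero remainder).
No irreducible factor of degree ≤ 4 exists, so h is irreducible over GF(3).

Yes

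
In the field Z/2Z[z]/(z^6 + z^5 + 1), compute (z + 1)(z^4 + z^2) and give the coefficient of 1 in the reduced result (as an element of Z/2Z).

Multiply in Z/2Z[z]: (z + 1)·(z^4 + z^2) = z^5 + z^4 + z^3 + z^2.
Reduced: z^5 + z^4 + z^3 + z^2.

0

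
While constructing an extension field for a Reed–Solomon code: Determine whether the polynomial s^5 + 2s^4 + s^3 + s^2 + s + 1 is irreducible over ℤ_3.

Yes

Write h(s) = s^5 + 2s^4 + s^3 + s^2 + s + 1.
Check for roots in ℤ_3: h(0) = 1; h(1) = 1; h(2) = 1.
No roots, so no linear factors.
Monic irreducibles of degree 2 over GF(3): s^2 + 1, s^2 + s + 2, s^2 + 2s + 2.
None of them divide h (all give nonzero remainder).
No irreducible factor of degree ≤ 2 exists, so h is irreducible over GF(3).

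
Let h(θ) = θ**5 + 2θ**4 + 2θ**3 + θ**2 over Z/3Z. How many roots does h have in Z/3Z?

Evaluate at each of the 3 elements of Z/3Z:
h(0) = 0 → root; h(1) = 0 → root; h(2) = 0 → root.
Roots: {0, 1, 2}.

3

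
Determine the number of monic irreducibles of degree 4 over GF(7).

588

The number of monic irreducibles of degree 4 over GF(7) is (1/4)·Σ_{d∣4} μ(4/d) 7^d.
Divisors of 4: 1, 2, 4; μ(4/d) for each: 0, -1, 1.
Σ = − 7^2 + 7^4 = 2352.
N = 2352/4 = 588.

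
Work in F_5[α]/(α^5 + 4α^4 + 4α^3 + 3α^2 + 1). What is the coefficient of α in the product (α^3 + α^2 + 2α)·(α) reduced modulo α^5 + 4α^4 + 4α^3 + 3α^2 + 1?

Multiply in F_5[α]: (α^3 + α^2 + 2α)·(α) = α^4 + α^3 + 2α^2.
Reduced: α^4 + α^3 + 2α^2.

0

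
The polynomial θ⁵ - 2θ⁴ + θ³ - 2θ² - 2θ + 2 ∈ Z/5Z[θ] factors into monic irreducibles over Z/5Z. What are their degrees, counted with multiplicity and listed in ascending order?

Write f(θ) = θ⁵ - 2θ⁴ + θ³ - 2θ² - 2θ + 2.
Roots in Z/5Z: f(0) = 2; f(1) = 3; f(2) = 3; f(3) = 1; f(4) = 3.
Complete factorization: f(θ) = (θ⁵ - 2θ⁴ + θ³ - 2θ² - 2θ + 2).
Factor degrees with multiplicity: 5 = 5.

5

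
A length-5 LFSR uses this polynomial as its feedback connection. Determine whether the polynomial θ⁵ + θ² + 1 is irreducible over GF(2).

Yes

Write f(θ) = θ⁵ + θ² + 1.
Check for roots in GF(2): f(0) = 1; f(1) = 1.
No roots, so no linear factors.
Monic irreducibles of degree 2 over GF(2): θ² + θ + 1.
None of them divide f (all give nonzero remainder).
No irreducible factor of degree ≤ 2 exists, so f is irreducible over GF(2).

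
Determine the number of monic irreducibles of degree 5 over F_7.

x^(7^5) − x is the product of all monic irreducibles of degree dividing 5; Möbius inversion gives N = (1/5) Σ μ(5/d)·7^d.
Divisors of 5: 1, 5; μ(5/d) for each: -1, 1.
Σ = − 7^1 + 7^5 = 16800.
N = 16800/5 = 3360.

3360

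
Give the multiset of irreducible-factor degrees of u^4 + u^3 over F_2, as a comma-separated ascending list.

Write g(u) = u^4 + u^3.
Roots in F_2: g(0) = 0 → root; g(1) = 0 → root.
Linear factors from roots: (u), (u + 1).
Complete factorization: g(u) = (u + 1)·(u)^3.
Factor degrees with multiplicity: 1 + 1 + 1 + 1 = 4.

1, 1, 1, 1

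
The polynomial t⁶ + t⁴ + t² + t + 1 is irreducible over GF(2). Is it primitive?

Write f(t) = t⁶ + t⁴ + t² + t + 1.
|GF(2^6)^×| = 2^6 − 1 = 63. Prime factorization: 63 = 3^2·7.
f is primitive ⇔ t has order 63 in GF(2)[t]/(f), i.e. t^(63/q) ≠ 1 for each prime q | 63.
t^(21) mod f = 1
t^(9) mod f = t⁴ + t² + t.
Since t^(21) = 1, the order of t divides 21 < 63; not primitive.

No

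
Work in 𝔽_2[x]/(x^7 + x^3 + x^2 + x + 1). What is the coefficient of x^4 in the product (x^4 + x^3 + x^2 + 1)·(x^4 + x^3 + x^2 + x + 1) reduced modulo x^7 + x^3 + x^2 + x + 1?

Multiply in 𝔽_2[x]: (x^4 + x^3 + x^2 + 1)·(x^4 + x^3 + x^2 + x + 1) = x^8 + x^6 + x^5 + x^3 + x + 1.
Reduce using x^7 ≡ x^3 + x^2 + x + 1 (mod x^7 + x^3 + x^2 + x + 1).
Reduced: x^6 + x^5 + x^4 + x^2 + 1.

1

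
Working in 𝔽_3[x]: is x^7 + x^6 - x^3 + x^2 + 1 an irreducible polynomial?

No

Write h(x) = x^7 + x^6 - x^3 + x^2 + 1.
Check for roots in 𝔽_3: h(0) = 1; h(1) = 0 → root; h(2) = 0 → root.
h(1) = 0, so (x − 1) divides h(x); h is reducible.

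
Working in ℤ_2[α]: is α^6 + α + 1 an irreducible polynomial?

Yes

Write m(α) = α^6 + α + 1.
Check for roots in ℤ_2: m(0) = 1; m(1) = 1.
No roots, so no linear factors.
Monic irreducibles of degree 2 over GF(2): α^2 + α + 1.
None of them divide m (all give nonzero remainder).
Monic irreducibles of degree 3 over GF(2): α^3 + α + 1, α^3 + α^2 + 1.
None of them divide m (all give nonzero remainder).
No irreducible factor of degree ≤ 3 exists, so m is irreducible over GF(2).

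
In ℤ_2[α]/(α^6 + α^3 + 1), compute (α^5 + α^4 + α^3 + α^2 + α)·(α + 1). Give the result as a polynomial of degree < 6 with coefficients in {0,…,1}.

Multiply in ℤ_2[α]: (α^5 + α^4 + α^3 + α^2 + α)·(α + 1) = α^6 + α.
Reduce using α^6 ≡ α^3 + 1 (mod α^6 + α^3 + 1).
Reduced: α^3 + α + 1.

α^3 + α + 1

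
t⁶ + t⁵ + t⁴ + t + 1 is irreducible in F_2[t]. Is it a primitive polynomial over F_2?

Yes

Write f(t) = t⁶ + t⁵ + t⁴ + t + 1.
|GF(2^6)^×| = 2^6 − 1 = 63. Prime factorization: 63 = 3^2·7.
f is primitive ⇔ t has order 63 in GF(2)[t]/(f), i.e. t^(63/q) ≠ 1 for each prime q | 63.
t^(21) mod f = t⁴ + t³ + 1.
t^(9) mod f = t⁵ + t² + t + 1.
None equal 1, so t has full order 63; f is primitive.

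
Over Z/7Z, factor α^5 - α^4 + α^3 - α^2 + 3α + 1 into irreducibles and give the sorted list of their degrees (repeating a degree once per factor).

2, 3

Write h(α) = α^5 - α^4 + α^3 - α^2 + 3α + 1.
Complete factorization: h(α) = (α^2 - 3α + 1)·(α^3 + 2α^2 - α + 1).
Factor degrees with multiplicity: 2 + 3 = 5.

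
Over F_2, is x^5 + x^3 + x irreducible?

Write g(x) = x^5 + x^3 + x.
Check for roots in F_2: g(0) = 0 → root; g(1) = 1.
g(0) = 0, so (x) divides g(x); g is reducible.

No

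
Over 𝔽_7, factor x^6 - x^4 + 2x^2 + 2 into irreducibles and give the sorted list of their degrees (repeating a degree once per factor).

Write f(x) = x^6 - x^4 + 2x^2 + 2.
Complete factorization: f(x) = (x^2 + 2)·(x^2 + x - 1)·(x^2 - x - 1).
Factor degrees with multiplicity: 2 + 2 + 2 = 6.

2, 2, 2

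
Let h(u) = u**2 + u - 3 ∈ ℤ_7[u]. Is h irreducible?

Yes

Check for roots in ℤ_7: h(0) = 4; h(1) = 6; h(2) = 3; h(3) = 2; h(4) = 3; h(5) = 6; h(6) = 4.
No roots. A degree-2 polynomial over a field with no linear factor is irreducible.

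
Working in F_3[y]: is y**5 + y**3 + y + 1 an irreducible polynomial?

Yes

Write g(y) = y**5 + y**3 + y + 1.
Check for roots in F_3: g(0) = 1; g(1) = 1; g(2) = 1.
No roots, so no linear factors.
Monic irreducibles of degree 2 over GF(3): y**2 + 1, y**2 + y + 2, y**2 + 2y + 2.
None of them divide g (all give nonzero remainder).
No irreducible factor of degree ≤ 2 exists, so g is irreducible over GF(3).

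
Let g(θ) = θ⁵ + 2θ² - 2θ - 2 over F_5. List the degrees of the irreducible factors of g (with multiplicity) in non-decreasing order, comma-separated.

Roots in F_5: g(0) = 3; g(1) = 4; g(2) = 4; g(3) = 3; g(4) = 1.
Complete factorization: g(θ) = (θ² + θ + 1)·(θ³ - θ² - 2).
Factor degrees with multiplicity: 2 + 3 = 5.

2, 3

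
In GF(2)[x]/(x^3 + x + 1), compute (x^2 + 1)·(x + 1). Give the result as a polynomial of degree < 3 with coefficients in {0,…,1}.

x^2

Multiply in GF(2)[x]: (x^2 + 1)·(x + 1) = x^3 + x^2 + x + 1.
Reduce using x^3 ≡ x + 1 (mod x^3 + x + 1).
Reduced: x^2.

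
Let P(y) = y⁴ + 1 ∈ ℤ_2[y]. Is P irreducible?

Check for roots in ℤ_2: P(0) = 1; P(1) = 0 → root.
P(1) = 0, so (y − 1) divides P(y); P is reducible.

No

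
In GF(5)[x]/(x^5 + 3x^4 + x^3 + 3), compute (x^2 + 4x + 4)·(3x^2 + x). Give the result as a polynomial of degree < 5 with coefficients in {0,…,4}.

Multiply in GF(5)[x]: (x^2 + 4x + 4)·(3x^2 + x) = 3x^4 + 3x^3 + x^2 + 4x.
Reduced: 3x^4 + 3x^3 + x^2 + 4x.

3x^4 + 3x^3 + x^2 + 4x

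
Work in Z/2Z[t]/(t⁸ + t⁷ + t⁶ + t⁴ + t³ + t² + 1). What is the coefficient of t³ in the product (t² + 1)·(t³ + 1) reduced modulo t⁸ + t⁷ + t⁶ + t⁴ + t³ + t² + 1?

1

Multiply in Z/2Z[t]: (t² + 1)·(t³ + 1) = t⁵ + t³ + t² + 1.
Reduced: t⁵ + t³ + t² + 1.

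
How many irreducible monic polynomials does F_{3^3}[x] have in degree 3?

6552

The number of monic irreducibles of degree 3 over GF(27) is (1/3)·Σ_{d∣3} μ(3/d) 27^d.
Divisors of 3: 1, 3; μ(3/d) for each: -1, 1.
Σ = − 27^1 + 27^3 = 19656.
N = 19656/3 = 6552.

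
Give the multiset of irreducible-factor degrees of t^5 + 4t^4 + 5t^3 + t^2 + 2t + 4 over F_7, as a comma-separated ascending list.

Write h(t) = t^5 + 4t^4 + 5t^3 + t^2 + 2t + 4.
Linear factors from roots: (t + 4).
Complete factorization: h(t) = (t + 4)^3·(t^2 + 6t + 4).
Factor degrees with multiplicity: 1 + 1 + 1 + 2 = 5.

1, 1, 1, 2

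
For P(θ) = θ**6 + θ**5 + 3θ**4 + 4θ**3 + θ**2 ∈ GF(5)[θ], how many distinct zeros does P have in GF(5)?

Evaluate at each of the 5 elements of GF(5):
P(0) = 0 → root; P(1) = 0 → root; P(2) = 0 → root; P(3) = 2; P(4) = 0 → root.
Roots: {0, 1, 2, 4}.

4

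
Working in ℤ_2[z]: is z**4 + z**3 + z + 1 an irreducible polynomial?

No

Write h(z) = z**4 + z**3 + z + 1.
Check for roots in ℤ_2: h(0) = 1; h(1) = 0 → root.
h(1) = 0, so (z − 1) divides h(z); h is reducible.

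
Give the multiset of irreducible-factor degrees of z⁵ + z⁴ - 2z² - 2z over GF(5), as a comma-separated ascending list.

1, 1, 1, 2

Write h(z) = z⁵ + z⁴ - 2z² - 2z.
Roots in GF(5): h(0) = 0 → root; h(1) = 3; h(2) = 1; h(3) = 0 → root; h(4) = 0 → root.
Linear factors from roots: (z), (z + 2), (z + 1).
Complete factorization: h(z) = (z)·(z + 1)·(z + 2)·(z² - 2z - 1).
Factor degrees with multiplicity: 1 + 1 + 1 + 2 = 5.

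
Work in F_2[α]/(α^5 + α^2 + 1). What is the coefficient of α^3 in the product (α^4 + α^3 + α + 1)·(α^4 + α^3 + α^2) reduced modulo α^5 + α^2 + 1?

1

Multiply in F_2[α]: (α^4 + α^3 + α + 1)·(α^4 + α^3 + α^2) = α^8 + α^2.
Reduce using α^5 ≡ α^2 + 1 (mod α^5 + α^2 + 1).
Reduced: α^3 + 1.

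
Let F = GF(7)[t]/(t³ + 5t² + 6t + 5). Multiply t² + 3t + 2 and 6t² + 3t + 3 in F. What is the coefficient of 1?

2

Multiply in GF(7)[t]: (t² + 3t + 2)·(6t² + 3t + 3) = 6t⁴ + 3t² + t + 6.
Reduce using t³ ≡ 2t² + t + 2 (mod t³ + 5t² + 6t + 5).
Reduced: 5t² + 4t + 2.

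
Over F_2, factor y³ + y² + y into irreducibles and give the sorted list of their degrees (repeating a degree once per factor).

1, 2

Write h(y) = y³ + y² + y.
Roots in F_2: h(0) = 0 → root; h(1) = 1.
Linear factors from roots: (y).
Complete factorization: h(y) = (y)·(y² + y + 1).
Factor degrees with multiplicity: 1 + 2 = 3.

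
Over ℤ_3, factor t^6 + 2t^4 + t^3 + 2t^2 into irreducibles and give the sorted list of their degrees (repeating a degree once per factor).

1, 1, 1, 1, 2

Write f(t) = t^6 + 2t^4 + t^3 + 2t^2.
Roots in ℤ_3: f(0) = 0 → root; f(1) = 0 → root; f(2) = 1.
Linear factors from roots: (t), (t + 2).
Complete factorization: f(t) = (t)^2·(t + 2)^2·(t^2 + 2t + 2).
Factor degrees with multiplicity: 1 + 1 + 1 + 1 + 2 = 6.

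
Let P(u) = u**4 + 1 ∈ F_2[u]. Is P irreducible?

No

Check for roots in F_2: P(0) = 1; P(1) = 0 → root.
P(1) = 0, so (u − 1) divides P(u); P is reducible.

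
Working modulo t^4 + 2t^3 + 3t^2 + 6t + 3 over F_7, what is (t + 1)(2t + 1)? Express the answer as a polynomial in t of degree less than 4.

2t^2 + 3t + 1

Multiply in F_7[t]: (t + 1)·(2t + 1) = 2t^2 + 3t + 1.
Reduced: 2t^2 + 3t + 1.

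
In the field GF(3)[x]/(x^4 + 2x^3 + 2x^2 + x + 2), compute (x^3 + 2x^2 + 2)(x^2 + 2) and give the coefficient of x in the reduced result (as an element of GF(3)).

1

Multiply in GF(3)[x]: (x^3 + 2x^2 + 2)·(x^2 + 2) = x^5 + 2x^4 + 2x^3 + 1.
Reduce using x^4 ≡ x^3 + x^2 + 2x + 1 (mod x^4 + 2x^3 + 2x^2 + x + 2).
Reduced: 2x^2 + x + 1.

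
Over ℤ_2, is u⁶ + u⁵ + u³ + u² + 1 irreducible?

Write m(u) = u⁶ + u⁵ + u³ + u² + 1.
Check for roots in ℤ_2: m(0) = 1; m(1) = 1.
No roots, so no linear factors.
Monic irreducibles of degree 2 over GF(2): u² + u + 1.
None of them divide m (all give nonzero remainder).
Monic irreducibles of degree 3 over GF(2): u³ + u + 1, u³ + u² + 1.
None of them divide m (all give nonzero remainder).
No irreducible factor of degree ≤ 3 exists, so m is irreducible over GF(2).

Yes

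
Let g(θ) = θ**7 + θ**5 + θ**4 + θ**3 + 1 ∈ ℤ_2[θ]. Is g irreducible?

Yes

Check for roots in ℤ_2: g(0) = 1; g(1) = 1.
No roots, so no linear factors.
Monic irreducibles of degree 2 over GF(2): θ**2 + θ + 1.
None of them divide g (all give nonzero remainder).
Monic irreducibles of degree 3 over GF(2): θ**3 + θ + 1, θ**3 + θ**2 + 1.
None of them divide g (all give nonzero remainder).
No irreducible factor of degree ≤ 3 exists, so g is irreducible over GF(2).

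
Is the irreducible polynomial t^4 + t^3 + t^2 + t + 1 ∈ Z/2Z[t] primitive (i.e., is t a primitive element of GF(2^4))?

No

Write f(t) = t^4 + t^3 + t^2 + t + 1.
|GF(2^4)^×| = 2^4 − 1 = 15. Prime factorization: 15 = 3·5.
f is primitive ⇔ t has order 15 in GF(2)[t]/(f), i.e. t^(15/q) ≠ 1 for each prime q | 15.
t^(5) mod f = 1
t^(3) mod f = t^3.
Since t^(5) = 1, the order of t divides 5 < 15; not primitive.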